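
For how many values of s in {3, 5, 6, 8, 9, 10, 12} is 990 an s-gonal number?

s = 3: P(3, 44) = 990. ✓
s = 5: P(5, 25) = 925 and P(5, 26) = 1001; 990 is not s-gonal.
s = 6: P(6, 22) = 946 and P(6, 23) = 1035; 990 is not s-gonal.
s = 8: P(8, 18) = 936 and P(8, 19) = 1045; 990 is not s-gonal.
s = 9: P(9, 17) = 969 and P(9, 18) = 1089; 990 is not s-gonal.
s = 10: P(10, 16) = 976 and P(10, 17) = 1105; 990 is not s-gonal.
s = 12: P(12, 14) = 924 and P(12, 15) = 1065; 990 is not s-gonal.
Hits: s ∈ {3} → 1.

1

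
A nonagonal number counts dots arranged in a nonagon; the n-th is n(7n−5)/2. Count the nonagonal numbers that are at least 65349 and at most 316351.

165

The n-th nonagonal number is n(7n−5)/2.
Smallest index with value ≥ 65349: n = 137 (giving 65349).
Largest index with value ≤ 316351: n = 301 (giving 316351).
Indices 137 through 301: 165 terms.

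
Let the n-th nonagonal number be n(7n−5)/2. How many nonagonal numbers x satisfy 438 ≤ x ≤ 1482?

The n-th nonagonal number is n(7n−5)/2.
Smallest index with value ≥ 438: n = 12 (giving 474).
Largest index with value ≤ 1482: n = 20 (giving 1350).
Indices 12 through 20: 9 terms.

9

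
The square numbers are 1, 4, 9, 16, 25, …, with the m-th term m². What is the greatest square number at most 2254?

Solve n² ≤ 2254 for integer n.
n = 47 gives 2209 ≤ 2254, while n = 48 gives 2304 > 2254; so the answer is 2209.

2209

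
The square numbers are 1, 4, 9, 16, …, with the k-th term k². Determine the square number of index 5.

The 5th square number is n² with n = 5.
5² = 25.

25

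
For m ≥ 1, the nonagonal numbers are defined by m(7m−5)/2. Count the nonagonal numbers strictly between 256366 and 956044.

251

The n-th nonagonal number is n(7n−5)/2.
Smallest index with value > 256366: n = 272 (giving 258264).
Largest index with value < 956044: n = 522 (giving 952389).
Indices 272 through 522: 251 terms.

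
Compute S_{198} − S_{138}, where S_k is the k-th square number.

20160

198² = 39204 and 138² = 19044.
Difference: 39204 − 19044 = 20160.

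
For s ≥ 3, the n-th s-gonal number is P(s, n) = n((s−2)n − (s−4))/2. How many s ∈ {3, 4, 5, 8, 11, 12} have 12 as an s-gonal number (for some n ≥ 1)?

2

s = 3: P(3, 4) = 10 and P(3, 5) = 15; 12 is not s-gonal.
s = 4: P(4, 3) = 9 and P(4, 4) = 16; 12 is not s-gonal.
s = 5: P(5, 3) = 12. ✓
s = 8: P(8, 2) = 8 and P(8, 3) = 21; 12 is not s-gonal.
s = 11: P(11, 2) = 11 and P(11, 3) = 30; 12 is not s-gonal.
s = 12: P(12, 2) = 12. ✓
Hits: s ∈ {5, 12} → 2.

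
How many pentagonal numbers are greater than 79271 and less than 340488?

The n-th pentagonal number is n(3n−1)/2.
Smallest index with value > 79271: n = 231 (giving 79926).
Largest index with value < 340488: n = 476 (giving 339626).
Indices 231 through 476: 246 terms.

246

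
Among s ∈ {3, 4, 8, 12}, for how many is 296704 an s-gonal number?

1

s = 3: P(3, 769) = 296065 and P(3, 770) = 296835; 296704 is not s-gonal.
s = 4: P(4, 544) = 295936 and P(4, 545) = 297025; 296704 is not s-gonal.
s = 8: P(8, 314) = 295160 and P(8, 315) = 297045; 296704 is not s-gonal.
s = 12: P(12, 244) = 296704. ✓
Hits: s ∈ {12} → 1.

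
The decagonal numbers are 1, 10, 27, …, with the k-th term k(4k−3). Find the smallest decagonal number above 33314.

33580

Solve n(4n−3) > 33314 for integer n.
The largest n with value ≤ 33314 is 91 (since 32851 ≤ 33314 < 33580), so the first above is n = 92, value 33580.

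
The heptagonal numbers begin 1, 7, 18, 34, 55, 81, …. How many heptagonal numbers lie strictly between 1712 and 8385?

The n-th heptagonal number is n(5n−3)/2.
Smallest index with value > 1712: n = 27 (giving 1782).
Largest index with value < 8385: n = 58 (giving 8323).
Indices 27 through 58: 32 terms.

32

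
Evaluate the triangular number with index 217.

23653

The 217th triangular number is n(n+1)/2 with n = 217.
217·218/2 = 47306/2 = 23653.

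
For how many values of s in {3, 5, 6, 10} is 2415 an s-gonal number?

s = 3: P(3, 69) = 2415. ✓
s = 5: P(5, 40) = 2380 and P(5, 41) = 2501; 2415 is not s-gonal.
s = 6: P(6, 35) = 2415. ✓
s = 10: P(10, 24) = 2232 and P(10, 25) = 2425; 2415 is not s-gonal.
Hits: s ∈ {3, 6} → 2.

2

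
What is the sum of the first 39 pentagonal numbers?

30420

Σ i(3i−1)/2 = (3Σi² − Σi) / 2 over i = 1..39.
Σi = 780 and Σi² = 20540.
(3·20540 − 1·780) / 2 = 60840/2 = 30420.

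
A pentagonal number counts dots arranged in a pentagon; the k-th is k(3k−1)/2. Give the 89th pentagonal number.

The 89th pentagonal number is n(3n−1)/2 with n = 89.
89·(3·89 − 1)/2 = 89·266/2 = 89·133 = 11837.

11837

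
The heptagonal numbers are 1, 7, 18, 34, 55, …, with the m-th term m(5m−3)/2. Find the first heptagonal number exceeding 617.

697

Solve n(5n−3)/2 > 617 for integer n.
The largest n with value ≤ 617 is 16 (since 616 ≤ 617 < 697), so the first above is n = 17, value 697.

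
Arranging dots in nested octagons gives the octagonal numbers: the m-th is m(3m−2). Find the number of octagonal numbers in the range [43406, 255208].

The n-th octagonal number is n(3n−2).
Smallest index with value ≥ 43406: n = 121 (giving 43681).
Largest index with value ≤ 255208: n = 292 (giving 255208).
Indices 121 through 292: 172 terms.

172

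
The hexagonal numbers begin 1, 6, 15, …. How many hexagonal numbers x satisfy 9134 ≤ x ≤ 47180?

The n-th hexagonal number is n(2n−1).
Smallest index with value ≥ 9134: n = 68 (giving 9180).
Largest index with value ≤ 47180: n = 153 (giving 46665).
Indices 68 through 153: 86 terms.

86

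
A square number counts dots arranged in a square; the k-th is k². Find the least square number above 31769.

32041

Solve n² > 31769 for integer n.
The largest n with value ≤ 31769 is 178 (since 31684 ≤ 31769 < 32041), so the first above is n = 179, value 32041.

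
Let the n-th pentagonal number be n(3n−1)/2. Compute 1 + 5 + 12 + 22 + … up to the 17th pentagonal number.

Σ i(3i−1)/2 = (3Σi² − Σi) / 2 over i = 1..17.
Σi = 153 and Σi² = 1785.
(3·1785 − 1·153) / 2 = 5202/2 = 2601.

2601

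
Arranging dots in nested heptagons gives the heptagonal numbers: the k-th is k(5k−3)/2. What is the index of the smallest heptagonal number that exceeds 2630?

Solve n(5n−3)/2 > 2630 for integer n.
The largest n with value ≤ 2630 is 32 (since 2512 ≤ 2630 < 2673), so the first above is n = 33, value 2673.

33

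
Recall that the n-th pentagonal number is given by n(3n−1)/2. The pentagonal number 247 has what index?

13

Set n(3n−1)/2 = 247, giving 3n² − n − 494 = 0.
The discriminant is 1 + 24·247 = 5929, and √5929 = 77.
So n = (1 + 77) / 6 = 78/6 = 13.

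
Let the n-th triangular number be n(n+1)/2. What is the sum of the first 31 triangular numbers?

Σ i(i+1)/2 = (Σi² + Σi) / 2 over i = 1..31.
Σi = 496 and Σi² = 10416.
(1·10416 + 1·496) / 2 = 10912/2 = 5456.

5456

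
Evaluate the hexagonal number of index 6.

66

6·(2·6 − 1) = 6·11 = 66.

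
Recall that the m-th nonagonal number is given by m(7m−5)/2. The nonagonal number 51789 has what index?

Set n(7n−5)/2 = 51789, giving 7n² − 5n − 103578 = 0.
The discriminant is 25 + 56·51789 = 2900209, and √2900209 = 1703.
So n = (5 + 1703) / 14 = 1708/14 = 122.

122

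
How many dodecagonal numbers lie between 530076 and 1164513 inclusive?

The n-th dodecagonal number is n(5n−4).
Smallest index with value ≥ 530076: n = 326 (giving 530076).
Largest index with value ≤ 1164513: n = 483 (giving 1164513).
Indices 326 through 483: 158 terms.

158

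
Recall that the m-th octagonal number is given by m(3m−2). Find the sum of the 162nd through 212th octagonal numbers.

Σ i(3i−2) = 3Σi² − 2Σi over i = 162..212.
Σi = 22578 − 13041 = 9537 and Σi² = 3198550 − 1404081 = 1794469.
3·1794469 − 2·9537 = 5364333.

5364333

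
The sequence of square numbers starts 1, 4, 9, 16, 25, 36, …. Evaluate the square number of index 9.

81

9² = 81.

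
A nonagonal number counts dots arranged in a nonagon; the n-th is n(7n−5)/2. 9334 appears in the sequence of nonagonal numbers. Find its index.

Set n(7n−5)/2 = 9334, giving 7n² − 5n − 18668 = 0.
The discriminant is 25 + 56·9334 = 522729, and √522729 = 723.
So n = (5 + 723) / 14 = 728/14 = 52.

52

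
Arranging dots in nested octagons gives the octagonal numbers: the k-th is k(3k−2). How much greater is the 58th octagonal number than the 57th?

343

Consecutive octagonal numbers differ by 6n − 5: here 6·58 − 5 = 343.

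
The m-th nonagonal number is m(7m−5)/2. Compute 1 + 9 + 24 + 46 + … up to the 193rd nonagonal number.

8405729

Σ i(7i−5)/2 = (7Σi² − 5Σi) / 2 over i = 1..193.
Σi = 18721 and Σi² = 2415009.
(7·2415009 − 5·18721) / 2 = 16811458/2 = 8405729.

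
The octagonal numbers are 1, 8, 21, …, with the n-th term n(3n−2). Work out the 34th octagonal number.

3400

The 34th octagonal number is n(3n−2) with n = 34.
34·(3·34 − 2) = 34·100 = 3400.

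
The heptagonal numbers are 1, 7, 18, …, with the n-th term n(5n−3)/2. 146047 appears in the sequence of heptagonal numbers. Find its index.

242

Set n(5n−3)/2 = 146047, giving 5n² − 3n − 292094 = 0.
The discriminant is 9 + 40·146047 = 5841889, and √5841889 = 2417.
So n = (3 + 2417) / 10 = 2420/10 = 242.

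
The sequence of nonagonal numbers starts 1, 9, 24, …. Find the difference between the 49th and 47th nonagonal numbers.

49·(7·49 − 5)/2 = 8281 and 47·(7·47 − 5)/2 = 7614.
Difference: 8281 − 7614 = 667.

667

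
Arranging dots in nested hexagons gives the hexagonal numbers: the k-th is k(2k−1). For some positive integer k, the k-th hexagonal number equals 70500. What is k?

188

Set n(2n−1) = 70500, giving 2n² − n − 70500 = 0.
The discriminant is 1 + 8·70500 = 564001, and √564001 = 751.
So n = (1 + 751) / 4 = 752/4 = 188.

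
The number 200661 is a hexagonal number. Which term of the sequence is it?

Set n(2n−1) = 200661, giving 2n² − n − 200661 = 0.
The discriminant is 1 + 8·200661 = 1605289, and √1605289 = 1267.
So n = (1 + 1267) / 4 = 1268/4 = 317.

317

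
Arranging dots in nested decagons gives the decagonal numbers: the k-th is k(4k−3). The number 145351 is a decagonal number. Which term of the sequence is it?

191

Set n(4n−3) = 145351, giving 4n² − 3n − 145351 = 0.
The discriminant is 9 + 16·145351 = 2325625, and √2325625 = 1525.
So n = (3 + 1525) / 8 = 1528/8 = 191.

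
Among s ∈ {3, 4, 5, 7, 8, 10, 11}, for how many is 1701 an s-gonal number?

s = 3: P(3, 57) = 1653 and P(3, 58) = 1711; 1701 is not s-gonal.
s = 4: P(4, 41) = 1681 and P(4, 42) = 1764; 1701 is not s-gonal.
s = 5: P(5, 33) = 1617 and P(5, 34) = 1717; 1701 is not s-gonal.
s = 7: P(7, 26) = 1651 and P(7, 27) = 1782; 1701 is not s-gonal.
s = 8: P(8, 24) = 1680 and P(8, 25) = 1825; 1701 is not s-gonal.
s = 10: P(10, 21) = 1701. ✓
s = 11: P(11, 19) = 1558 and P(11, 20) = 1730; 1701 is not s-gonal.
Hits: s ∈ {10} → 1.

1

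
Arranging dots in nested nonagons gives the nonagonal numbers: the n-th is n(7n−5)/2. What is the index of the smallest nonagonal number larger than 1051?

18

Solve n(7n−5)/2 > 1051 for integer n.
The largest n with value ≤ 1051 is 17 (since 969 ≤ 1051 < 1089), so the first above is n = 18, value 1089.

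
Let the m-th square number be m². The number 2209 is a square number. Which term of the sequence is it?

We need n² = 2209, so n = √2209 = 47.

47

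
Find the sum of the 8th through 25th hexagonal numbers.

Σ i(2i−1) = 2Σi² − Σi over i = 8..25.
Σi = 325 − 28 = 297 and Σi² = 5525 − 140 = 5385.
2·5385 − 1·297 = 10473.

10473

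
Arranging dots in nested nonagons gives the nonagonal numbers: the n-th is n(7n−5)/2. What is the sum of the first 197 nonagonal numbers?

8938875

Σ i(7i−5)/2 = (7Σi² − 5Σi) / 2 over i = 1..197.
Σi = 19503 and Σi² = 2567895.
(7·2567895 − 5·19503) / 2 = 17877750/2 = 8938875.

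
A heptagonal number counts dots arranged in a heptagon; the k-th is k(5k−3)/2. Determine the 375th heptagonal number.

351000

The 375th heptagonal number is n(5n−3)/2 with n = 375.
375·(5·375 − 3)/2 = 375·1872/2 = 375·936 = 351000.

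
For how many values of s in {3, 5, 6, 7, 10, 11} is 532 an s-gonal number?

1

s = 3: P(3, 32) = 528 and P(3, 33) = 561; 532 is not s-gonal.
s = 5: P(5, 19) = 532. ✓
s = 6: P(6, 16) = 496 and P(6, 17) = 561; 532 is not s-gonal.
s = 7: P(7, 14) = 469 and P(7, 15) = 540; 532 is not s-gonal.
s = 10: P(10, 11) = 451 and P(10, 12) = 540; 532 is not s-gonal.
s = 11: P(11, 11) = 506 and P(11, 12) = 606; 532 is not s-gonal.
Hits: s ∈ {5} → 1.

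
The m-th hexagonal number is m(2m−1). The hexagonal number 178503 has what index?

Set n(2n−1) = 178503, giving 2n² − n − 178503 = 0.
The discriminant is 1 + 8·178503 = 1428025, and √1428025 = 1195.
So n = (1 + 1195) / 4 = 1196/4 = 299.
Check: 299·(2·299 − 1) = 178503. ✓

299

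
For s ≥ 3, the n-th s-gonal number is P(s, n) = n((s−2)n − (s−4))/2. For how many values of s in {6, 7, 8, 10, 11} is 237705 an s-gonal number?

1

s = 6: P(6, 345) = 237705. ✓
s = 7: P(7, 308) = 236698 and P(7, 309) = 238239; 237705 is not s-gonal.
s = 8: P(8, 281) = 236321 and P(8, 282) = 238008; 237705 is not s-gonal.
s = 10: P(10, 244) = 237412 and P(10, 245) = 239365; 237705 is not s-gonal.
s = 11: P(11, 230) = 237245 and P(11, 231) = 239316; 237705 is not s-gonal.
Hits: s ∈ {6} → 1.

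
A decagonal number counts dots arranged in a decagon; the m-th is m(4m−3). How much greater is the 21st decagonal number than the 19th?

314

21·(4·21 − 3) = 1701 and 19·(4·19 − 3) = 1387.
Difference: 1701 − 1387 = 314.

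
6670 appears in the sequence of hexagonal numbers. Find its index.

58

Set n(2n−1) = 6670, giving 2n² − n − 6670 = 0.
So n = (1 + 231) / 4 = 232/4 = 58.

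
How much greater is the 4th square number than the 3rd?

n² − (n−1)² = 2n − 1, so 4² − 3² = 2·4 − 1 = 7.

7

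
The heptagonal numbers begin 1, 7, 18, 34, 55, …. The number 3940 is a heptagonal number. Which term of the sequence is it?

40

Set n(5n−3)/2 = 3940, giving 5n² − 3n − 7880 = 0.
The discriminant is 9 + 40·3940 = 157609, and √157609 = 397.
So n = (3 + 397) / 10 = 400/10 = 40.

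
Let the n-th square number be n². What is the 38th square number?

1444

The 38th square number is n² with n = 38.
38² = 1444.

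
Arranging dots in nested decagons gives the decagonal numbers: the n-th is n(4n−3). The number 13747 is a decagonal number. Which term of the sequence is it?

Set n(4n−3) = 13747, giving 4n² − 3n − 13747 = 0.
The discriminant is 9 + 16·13747 = 219961, and √219961 = 469.
So n = (3 + 469) / 8 = 472/8 = 59.

59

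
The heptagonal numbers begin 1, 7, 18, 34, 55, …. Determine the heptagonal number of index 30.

The 30th heptagonal number is n(5n−3)/2 with n = 30.
30·(5·30 − 3)/2 = 30·147/2 = 2205.

2205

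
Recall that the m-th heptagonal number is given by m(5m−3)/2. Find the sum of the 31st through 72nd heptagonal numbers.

290668

Σ i(5i−3)/2 = (5Σi² − 3Σi) / 2 over i = 31..72.
Σi = 2628 − 465 = 2163 and Σi² = 127020 − 9455 = 117565.
(5·117565 − 3·2163) / 2 = 581336/2 = 290668.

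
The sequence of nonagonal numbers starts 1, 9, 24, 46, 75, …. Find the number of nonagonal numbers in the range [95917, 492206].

210

The n-th nonagonal number is n(7n−5)/2.
Smallest index with value ≥ 95917: n = 166 (giving 96031).
Largest index with value ≤ 492206: n = 375 (giving 491250).
Indices 166 through 375: 210 terms.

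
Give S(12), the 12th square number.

12² = 144.

144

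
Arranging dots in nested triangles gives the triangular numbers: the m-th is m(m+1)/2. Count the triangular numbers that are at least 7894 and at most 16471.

The n-th triangular number is n(n+1)/2.
Smallest index with value ≥ 7894: n = 126 (giving 8001).
Largest index with value ≤ 16471: n = 181 (giving 16471).
Indices 126 through 181: 56 terms.

56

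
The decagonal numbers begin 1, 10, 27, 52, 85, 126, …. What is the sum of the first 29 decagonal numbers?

32915

Σ i(4i−3) = 4Σi² − 3Σi over i = 1..29.
Σi = 435 and Σi² = 8555.
4·8555 − 3·435 = 32915.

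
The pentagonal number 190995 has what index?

Set n(3n−1)/2 = 190995, giving 3n² − n − 381990 = 0.
The discriminant is 1 + 24·190995 = 4583881, and √4583881 = 2141.
So n = (1 + 2141) / 6 = 2142/6 = 357.

357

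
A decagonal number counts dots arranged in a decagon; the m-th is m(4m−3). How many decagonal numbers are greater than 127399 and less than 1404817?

The n-th decagonal number is n(4n−3).
Smallest index with value > 127399: n = 179 (giving 127627).
Largest index with value < 1404817: n = 592 (giving 1400080).
Indices 179 through 592: 414 terms.

414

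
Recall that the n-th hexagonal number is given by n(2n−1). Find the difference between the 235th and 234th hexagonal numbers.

937

Consecutive hexagonal numbers differ by 4n − 3: here 4·235 − 3 = 937.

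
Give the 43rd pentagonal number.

The 43rd pentagonal number is n(3n−1)/2 with n = 43.
43·(3·43 − 1)/2 = 43·128/2 = 43·64 = 2752.

2752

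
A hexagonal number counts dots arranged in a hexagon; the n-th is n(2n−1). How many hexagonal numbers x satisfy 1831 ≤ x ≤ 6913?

The n-th hexagonal number is n(2n−1).
Smallest index with value ≥ 1831: n = 31 (giving 1891).
Largest index with value ≤ 6913: n = 59 (giving 6903).
Indices 31 through 59: 29 terms.

29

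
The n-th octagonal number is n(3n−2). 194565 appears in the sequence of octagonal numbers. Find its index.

255

Set n(3n−2) = 194565, giving 3n² − 2n − 194565 = 0.
So n = (2 + 1528) / 6 = 1530/6 = 255.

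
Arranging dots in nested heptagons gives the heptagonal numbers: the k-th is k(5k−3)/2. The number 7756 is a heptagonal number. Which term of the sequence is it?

Set n(5n−3)/2 = 7756, giving 5n² − 3n − 15512 = 0.
The discriminant is 9 + 40·7756 = 310249, and √310249 = 557.
So n = (3 + 557) / 10 = 560/10 = 56.
Check: 56·(5·56 − 3)/2 = 7756. ✓

56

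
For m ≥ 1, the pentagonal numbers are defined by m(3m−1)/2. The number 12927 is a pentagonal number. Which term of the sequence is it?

93

Set n(3n−1)/2 = 12927, giving 3n² − n − 25854 = 0.
So n = (1 + 557) / 6 = 558/6 = 93.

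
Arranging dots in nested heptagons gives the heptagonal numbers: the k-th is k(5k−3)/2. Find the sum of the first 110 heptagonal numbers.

1115180

Σ i(5i−3)/2 = (5Σi² − 3Σi) / 2 over i = 1..110.
Σi = 6105 and Σi² = 449735.
(5·449735 − 3·6105) / 2 = 2230360/2 = 1115180.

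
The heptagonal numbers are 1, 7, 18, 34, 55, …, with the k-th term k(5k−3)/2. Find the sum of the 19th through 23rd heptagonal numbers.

Σ i(5i−3)/2 = (5Σi² − 3Σi) / 2 over i = 19..23.
Σi = 276 − 171 = 105 and Σi² = 4324 − 2109 = 2215.
(5·2215 − 3·105) / 2 = 10760/2 = 5380.

5380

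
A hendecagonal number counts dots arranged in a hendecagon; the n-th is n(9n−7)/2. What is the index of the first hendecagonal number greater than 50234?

Solve n(9n−7)/2 > 50234 for integer n.
The largest n with value ≤ 50234 is 106 (since 50191 ≤ 50234 < 51146), so the first above is n = 107, value 51146.

107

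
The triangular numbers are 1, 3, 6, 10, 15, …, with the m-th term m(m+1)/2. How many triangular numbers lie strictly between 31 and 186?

11

The n-th triangular number is n(n+1)/2.
Smallest index with value > 31: n = 8 (giving 36).
Largest index with value < 186: n = 18 (giving 171).
Indices 8 through 18: 11 terms.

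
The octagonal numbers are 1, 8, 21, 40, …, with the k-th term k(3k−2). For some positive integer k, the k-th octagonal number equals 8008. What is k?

Set n(3n−2) = 8008, giving 3n² − 2n − 8008 = 0.
The discriminant is 4 + 12·8008 = 96100, and √96100 = 310.
So n = (2 + 310) / 6 = 312/6 = 52.
Check: 52·(3·52 − 2) = 8008. ✓

52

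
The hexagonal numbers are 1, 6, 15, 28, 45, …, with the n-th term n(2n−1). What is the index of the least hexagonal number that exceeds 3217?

41

Solve n(2n−1) > 3217 for integer n.
The largest n with value ≤ 3217 is 40 (since 3160 ≤ 3217 < 3321), so the first above is n = 41, value 3321.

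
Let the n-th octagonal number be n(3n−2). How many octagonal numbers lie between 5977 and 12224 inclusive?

20

The n-th octagonal number is n(3n−2).
Smallest index with value ≥ 5977: n = 45 (giving 5985).
Largest index with value ≤ 12224: n = 64 (giving 12160).
Indices 45 through 64: 20 terms.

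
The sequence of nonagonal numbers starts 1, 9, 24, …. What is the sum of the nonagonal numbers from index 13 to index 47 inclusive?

120120

Σ i(7i−5)/2 = (7Σi² − 5Σi) / 2 over i = 13..47.
Σi = 1128 − 78 = 1050 and Σi² = 35720 − 650 = 35070.
(7·35070 − 5·1050) / 2 = 240240/2 = 120120.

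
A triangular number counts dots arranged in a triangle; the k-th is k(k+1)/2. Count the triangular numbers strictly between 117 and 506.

The n-th triangular number is n(n+1)/2.
Smallest index with value > 117: n = 15 (giving 120).
Largest index with value < 506: n = 31 (giving 496).
Indices 15 through 31: 17 terms.

17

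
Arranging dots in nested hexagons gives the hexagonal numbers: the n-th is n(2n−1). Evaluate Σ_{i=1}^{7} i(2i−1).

Σ i(2i−1) = 2Σi² − Σi over i = 1..7.
Σi = 28 and Σi² = 140.
2·140 − 1·28 = 252.

252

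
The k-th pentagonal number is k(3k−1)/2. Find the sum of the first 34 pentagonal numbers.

20230

Σ i(3i−1)/2 = (3Σi² − Σi) / 2 over i = 1..34.
Σi = 595 and Σi² = 13685.
(3·13685 − 1·595) / 2 = 40460/2 = 20230.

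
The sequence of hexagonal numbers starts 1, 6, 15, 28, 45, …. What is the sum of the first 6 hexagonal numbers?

Σ i(2i−1) = 2Σi² − Σi over i = 1..6.
Σi = 21 and Σi² = 91.
2·91 − 1·21 = 161.

161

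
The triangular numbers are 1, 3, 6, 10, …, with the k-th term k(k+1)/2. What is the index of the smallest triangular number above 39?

Solve n(n+1)/2 > 39 for integer n.
The largest n with value ≤ 39 is 8 (since 36 ≤ 39 < 45), so the first above is n = 9, value 45.

9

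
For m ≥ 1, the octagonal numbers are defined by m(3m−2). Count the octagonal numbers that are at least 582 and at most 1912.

The n-th octagonal number is n(3n−2).
Smallest index with value ≥ 582: n = 15 (giving 645).
Largest index with value ≤ 1912: n = 25 (giving 1825).
Indices 15 through 25: 11 terms.

11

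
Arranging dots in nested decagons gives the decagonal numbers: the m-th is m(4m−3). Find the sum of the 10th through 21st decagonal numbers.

Σ i(4i−3) = 4Σi² − 3Σi over i = 10..21.
Σi = 231 − 45 = 186 and Σi² = 3311 − 285 = 3026.
4·3026 − 3·186 = 11546.

11546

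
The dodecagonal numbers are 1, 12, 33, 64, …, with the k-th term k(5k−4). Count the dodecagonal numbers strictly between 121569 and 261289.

The n-th dodecagonal number is n(5n−4).
Smallest index with value > 121569: n = 157 (giving 122617).
Largest index with value < 261289: n = 228 (giving 259008).
Indices 157 through 228: 72 terms.

72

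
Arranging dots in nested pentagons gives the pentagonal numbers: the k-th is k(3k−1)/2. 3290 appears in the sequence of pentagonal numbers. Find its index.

Set n(3n−1)/2 = 3290, giving 3n² − n − 6580 = 0.
The discriminant is 1 + 24·3290 = 78961, and √78961 = 281.
So n = (1 + 281) / 6 = 282/6 = 47.
Check: 47·(3·47 − 1)/2 = 3290. ✓

47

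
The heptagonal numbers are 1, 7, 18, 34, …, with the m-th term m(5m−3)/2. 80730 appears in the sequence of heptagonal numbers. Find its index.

180

Set n(5n−3)/2 = 80730, giving 5n² − 3n − 161460 = 0.
The discriminant is 9 + 40·80730 = 3229209, and √3229209 = 1797.
So n = (3 + 1797) / 10 = 1800/10 = 180.
Check: 180·(5·180 − 3)/2 = 80730. ✓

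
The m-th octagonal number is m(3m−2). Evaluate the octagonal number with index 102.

The 102nd octagonal number is n(3n−2) with n = 102.
102·(3·102 − 2) = 102·304 = 31008.

31008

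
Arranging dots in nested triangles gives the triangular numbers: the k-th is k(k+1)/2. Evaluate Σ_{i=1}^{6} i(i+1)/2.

56

Σ i(i+1)/2 = (Σi² + Σi) / 2 over i = 1..6.
Σi = 21 and Σi² = 91.
(1·91 + 1·21) / 2 = 112/2 = 56.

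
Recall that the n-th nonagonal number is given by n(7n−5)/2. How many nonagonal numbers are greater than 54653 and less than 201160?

The n-th nonagonal number is n(7n−5)/2.
Smallest index with value > 54653: n = 126 (giving 55251).
Largest index with value < 201160: n = 240 (giving 201000).
Indices 126 through 240: 115 terms.

115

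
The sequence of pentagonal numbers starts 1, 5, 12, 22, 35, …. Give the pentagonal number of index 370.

205165

The 370th pentagonal number is n(3n−1)/2 with n = 370.
370·(3·370 − 1)/2 = 370·1109/2 = 205165.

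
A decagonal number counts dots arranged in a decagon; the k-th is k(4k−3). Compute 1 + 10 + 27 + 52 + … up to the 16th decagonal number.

Σ i(4i−3) = 4Σi² − 3Σi over i = 1..16.
Σi = 136 and Σi² = 1496.
4·1496 − 3·136 = 5576.

5576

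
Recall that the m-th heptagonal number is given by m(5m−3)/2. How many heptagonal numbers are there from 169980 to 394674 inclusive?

136

The n-th heptagonal number is n(5n−3)/2.
Smallest index with value ≥ 169980: n = 262 (giving 171217).
Largest index with value ≤ 394674: n = 397 (giving 393427).
Indices 262 through 397: 136 terms.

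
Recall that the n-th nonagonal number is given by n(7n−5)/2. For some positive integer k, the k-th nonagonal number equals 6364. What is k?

43

Set n(7n−5)/2 = 6364, giving 7n² − 5n − 12728 = 0.
So n = (5 + 597) / 14 = 602/14 = 43.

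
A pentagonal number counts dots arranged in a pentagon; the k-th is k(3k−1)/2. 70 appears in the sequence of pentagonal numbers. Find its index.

Set n(3n−1)/2 = 70, giving 3n² − n − 140 = 0.
So n = (1 + 41) / 6 = 42/6 = 7.

7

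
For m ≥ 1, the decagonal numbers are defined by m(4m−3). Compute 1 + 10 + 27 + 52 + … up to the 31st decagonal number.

40176

Σ i(4i−3) = 4Σi² − 3Σi over i = 1..31.
Σi = 496 and Σi² = 10416.
4·10416 − 3·496 = 40176.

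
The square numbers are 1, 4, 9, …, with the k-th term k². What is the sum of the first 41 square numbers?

23821

Σ_{i=1}^{41} i² = 41·42·83/6 = 23821.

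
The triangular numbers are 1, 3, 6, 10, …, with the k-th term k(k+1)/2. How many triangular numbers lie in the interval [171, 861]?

The n-th triangular number is n(n+1)/2.
Smallest index with value ≥ 171: n = 18 (giving 171).
Largest index with value ≤ 861: n = 41 (giving 861).
Indices 18 through 41: 24 terms.

24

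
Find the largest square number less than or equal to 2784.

Solve n² ≤ 2784 for integer n.
n = 52 gives 2704 ≤ 2784, while n = 53 gives 2809 > 2784; so the answer is 2704.

2704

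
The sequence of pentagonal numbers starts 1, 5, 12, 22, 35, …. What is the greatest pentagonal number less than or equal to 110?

92

Solve n(3n−1)/2 ≤ 110 for integer n.
n = 8 gives 92 ≤ 110, while n = 9 gives 117 > 110; so the answer is 92.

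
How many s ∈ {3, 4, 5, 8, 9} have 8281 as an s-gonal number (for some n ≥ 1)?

s = 3: P(3, 128) = 8256 and P(3, 129) = 8385; 8281 is not s-gonal.
s = 4: P(4, 91) = 8281. ✓
s = 5: P(5, 74) = 8177 and P(5, 75) = 8400; 8281 is not s-gonal.
s = 8: P(8, 52) = 8008 and P(8, 53) = 8321; 8281 is not s-gonal.
s = 9: P(9, 49) = 8281. ✓
Hits: s ∈ {4, 9} → 2.

2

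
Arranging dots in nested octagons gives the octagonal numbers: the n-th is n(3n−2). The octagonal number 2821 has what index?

31

Set n(3n−2) = 2821, giving 3n² − 2n − 2821 = 0.
The discriminant is 4 + 12·2821 = 33856, and √33856 = 184.
So n = (2 + 184) / 6 = 186/6 = 31.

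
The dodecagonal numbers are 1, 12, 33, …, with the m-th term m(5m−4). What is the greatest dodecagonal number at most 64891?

64524

Solve n(5n−4) ≤ 64891 for integer n.
n = 114 gives 64524 ≤ 64891, while n = 115 gives 65665 > 64891; so the answer is 64524.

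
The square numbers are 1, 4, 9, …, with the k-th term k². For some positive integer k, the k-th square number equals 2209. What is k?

47

We need n² = 2209, so n = √2209 = 47.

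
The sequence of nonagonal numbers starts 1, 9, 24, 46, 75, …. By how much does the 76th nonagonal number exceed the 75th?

Consecutive nonagonal numbers differ by 7n − 6: here 7·76 − 6 = 526.

526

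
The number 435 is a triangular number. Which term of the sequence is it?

Set n(n+1)/2 = 435, giving n² + n − 870 = 0.
The discriminant is 1 + 8·435 = 3481, and √3481 = 59.
So n = (-1 + 59) / 2 = 58/2 = 29.
Check: 29·30/2 = 435. ✓

29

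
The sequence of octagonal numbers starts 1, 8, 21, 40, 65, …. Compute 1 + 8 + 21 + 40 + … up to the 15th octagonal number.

Σ i(3i−2) = 3Σi² − 2Σi over i = 1..15.
Σi = 120 and Σi² = 1240.
3·1240 − 2·120 = 3480.

3480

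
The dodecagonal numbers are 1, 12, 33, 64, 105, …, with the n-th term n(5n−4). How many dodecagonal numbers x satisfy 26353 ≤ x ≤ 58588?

36

The n-th dodecagonal number is n(5n−4).
Smallest index with value ≥ 26353: n = 73 (giving 26353).
Largest index with value ≤ 58588: n = 108 (giving 57888).
Indices 73 through 108: 36 terms.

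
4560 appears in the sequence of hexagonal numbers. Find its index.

Set n(2n−1) = 4560, giving 2n² − n − 4560 = 0.
The discriminant is 1 + 8·4560 = 36481, and √36481 = 191.
So n = (1 + 191) / 4 = 192/4 = 48.

48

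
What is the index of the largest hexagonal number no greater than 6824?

Solve n(2n−1) ≤ 6824 for integer n.
n = 58 gives 6670 ≤ 6824, while n = 59 gives 6903 > 6824; so the answer is index 58.

58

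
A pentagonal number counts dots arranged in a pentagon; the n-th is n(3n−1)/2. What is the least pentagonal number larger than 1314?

Solve n(3n−1)/2 > 1314 for integer n.
The largest n with value ≤ 1314 is 29 (since 1247 ≤ 1314 < 1335), so the first above is n = 30, value 1335.

1335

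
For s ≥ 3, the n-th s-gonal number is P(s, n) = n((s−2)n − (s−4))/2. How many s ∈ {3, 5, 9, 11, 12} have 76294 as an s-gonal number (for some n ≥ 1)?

s = 3: P(3, 390) = 76245 and P(3, 391) = 76636; 76294 is not s-gonal.
s = 5: P(5, 225) = 75825 and P(5, 226) = 76501; 76294 is not s-gonal.
s = 9: P(9, 148) = 76294. ✓
s = 11: P(11, 130) = 75595 and P(11, 131) = 76766; 76294 is not s-gonal.
s = 12: P(12, 123) = 75153 and P(12, 124) = 76384; 76294 is not s-gonal.
Hits: s ∈ {9} → 1.

1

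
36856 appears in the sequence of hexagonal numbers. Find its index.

136

Set n(2n−1) = 36856, giving 2n² − n − 36856 = 0.
The discriminant is 1 + 8·36856 = 294849, and √294849 = 543.
So n = (1 + 543) / 4 = 544/4 = 136.
Check: 136·(2·136 − 1) = 36856. ✓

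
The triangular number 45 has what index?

Set n(n+1)/2 = 45, giving n² + n − 90 = 0.
The discriminant is 1 + 8·45 = 361, and √361 = 19.
So n = (-1 + 19) / 2 = 18/2 = 9.

9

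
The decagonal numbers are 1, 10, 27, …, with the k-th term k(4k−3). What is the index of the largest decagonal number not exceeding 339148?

Solve n(4n−3) ≤ 339148 for integer n.
n = 291 gives 337851 ≤ 339148, while n = 292 gives 340180 > 339148; so the answer is index 291.

291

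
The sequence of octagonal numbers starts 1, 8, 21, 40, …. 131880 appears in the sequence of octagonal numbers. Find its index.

Set n(3n−2) = 131880, giving 3n² − 2n − 131880 = 0.
The discriminant is 4 + 12·131880 = 1582564, and √1582564 = 1258.
So n = (2 + 1258) / 6 = 1260/6 = 210.
Check: 210·(3·210 − 2) = 131880. ✓

210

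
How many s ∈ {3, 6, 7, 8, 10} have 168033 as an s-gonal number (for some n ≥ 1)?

s = 3: P(3, 579) = 167910 and P(3, 580) = 168490; 168033 is not s-gonal.
s = 6: P(6, 290) = 167910 and P(6, 291) = 169071; 168033 is not s-gonal.
s = 7: P(7, 259) = 167314 and P(7, 260) = 168610; 168033 is not s-gonal.
s = 8: P(8, 237) = 168033. ✓
s = 10: P(10, 205) = 167485 and P(10, 206) = 169126; 168033 is not s-gonal.
Hits: s ∈ {8} → 1.

1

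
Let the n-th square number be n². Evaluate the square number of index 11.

The 11th square number is n² with n = 11.
11² = 121.

121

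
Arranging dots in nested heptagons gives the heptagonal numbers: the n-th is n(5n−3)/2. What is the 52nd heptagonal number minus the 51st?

256

Consecutive heptagonal numbers differ by 5n − 4: here 5·52 − 4 = 256.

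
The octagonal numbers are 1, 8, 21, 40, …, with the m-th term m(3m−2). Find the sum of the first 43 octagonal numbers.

80410

Σ i(3i−2) = 3Σi² − 2Σi over i = 1..43.
Σi = 946 and Σi² = 27434.
3·27434 − 2·946 = 80410.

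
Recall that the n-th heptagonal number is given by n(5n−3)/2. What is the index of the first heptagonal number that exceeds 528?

15

Solve n(5n−3)/2 > 528 for integer n.
The largest n with value ≤ 528 is 14 (since 469 ≤ 528 < 540), so the first above is n = 15, value 540.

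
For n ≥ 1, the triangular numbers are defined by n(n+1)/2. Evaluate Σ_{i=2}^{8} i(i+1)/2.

119

Σ i(i+1)/2 = (Σi² + Σi) / 2 over i = 2..8.
Σi = 36 − 1 = 35 and Σi² = 204 − 1 = 203.
(1·203 + 1·35) / 2 = 238/2 = 119.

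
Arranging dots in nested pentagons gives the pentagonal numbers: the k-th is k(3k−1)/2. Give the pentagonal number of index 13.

The 13th pentagonal number is n(3n−1)/2 with n = 13.
13·(3·13 − 1)/2 = 13·38/2 = 13·19 = 247.

247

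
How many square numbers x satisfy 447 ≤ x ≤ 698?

5

The n-th square number is n².
Smallest index with value ≥ 447: n = 22 (giving 484).
Largest index with value ≤ 698: n = 26 (giving 676).
Indices 22 through 26: 5 terms.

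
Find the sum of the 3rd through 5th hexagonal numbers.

Σ i(2i−1) = 2Σi² − Σi over i = 3..5.
Σi = 15 − 3 = 12 and Σi² = 55 − 5 = 50.
2·50 − 1·12 = 88.

88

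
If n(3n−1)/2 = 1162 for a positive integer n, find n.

28

Set n(3n−1)/2 = 1162, giving 3n² − n − 2324 = 0.
So n = (1 + 167) / 6 = 168/6 = 28.
Check: 28·(3·28 − 1)/2 = 1162. ✓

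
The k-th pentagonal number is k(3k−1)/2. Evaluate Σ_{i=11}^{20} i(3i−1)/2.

Σ i(3i−1)/2 = (3Σi² − Σi) / 2 over i = 11..20.
Σi = 210 − 55 = 155 and Σi² = 2870 − 385 = 2485.
(3·2485 − 1·155) / 2 = 7300/2 = 3650.

3650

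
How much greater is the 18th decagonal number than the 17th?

137

Consecutive decagonal numbers differ by 8n − 7: here 8·18 − 7 = 137.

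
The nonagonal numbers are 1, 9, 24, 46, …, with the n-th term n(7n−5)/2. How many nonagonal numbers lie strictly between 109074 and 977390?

The n-th nonagonal number is n(7n−5)/2.
Smallest index with value > 109074: n = 177 (giving 109209).
Largest index with value < 977390: n = 528 (giving 974424).
Indices 177 through 528: 352 terms.

352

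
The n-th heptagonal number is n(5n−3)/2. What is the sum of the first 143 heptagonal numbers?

Σ i(5i−3)/2 = (5Σi² − 3Σi) / 2 over i = 1..143.
Σi = 10296 and Σi² = 984984.
(5·984984 − 3·10296) / 2 = 4894032/2 = 2447016.

2447016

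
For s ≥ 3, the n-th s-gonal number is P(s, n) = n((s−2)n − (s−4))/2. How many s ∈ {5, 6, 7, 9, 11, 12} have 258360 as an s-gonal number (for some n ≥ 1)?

1

s = 5: P(5, 415) = 258130 and P(5, 416) = 259376; 258360 is not s-gonal.
s = 6: P(6, 359) = 257403 and P(6, 360) = 258840; 258360 is not s-gonal.
s = 7: P(7, 321) = 257121 and P(7, 322) = 258727; 258360 is not s-gonal.
s = 9: P(9, 272) = 258264 and P(9, 273) = 260169; 258360 is not s-gonal.
s = 11: P(11, 240) = 258360. ✓
s = 12: P(12, 227) = 256737 and P(12, 228) = 259008; 258360 is not s-gonal.
Hits: s ∈ {11} → 1.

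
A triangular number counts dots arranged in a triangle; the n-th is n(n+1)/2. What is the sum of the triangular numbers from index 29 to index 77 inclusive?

Σ i(i+1)/2 = (Σi² + Σi) / 2 over i = 29..77.
Σi = 3003 − 406 = 2597 and Σi² = 155155 − 7714 = 147441.
(1·147441 + 1·2597) / 2 = 150038/2 = 75019.

75019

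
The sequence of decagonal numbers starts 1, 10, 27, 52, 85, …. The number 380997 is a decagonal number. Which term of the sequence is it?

309

Set n(4n−3) = 380997, giving 4n² − 3n − 380997 = 0.
So n = (3 + 2469) / 8 = 2472/8 = 309.
Check: 309·(4·309 − 3) = 380997. ✓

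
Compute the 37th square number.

The 37th square number is n² with n = 37.
37² = 1369.

1369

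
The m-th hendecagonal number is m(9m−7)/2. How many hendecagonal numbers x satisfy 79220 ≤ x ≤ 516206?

The n-th hendecagonal number is n(9n−7)/2.
Smallest index with value ≥ 79220: n = 134 (giving 80333).
Largest index with value ≤ 516206: n = 339 (giving 515958).
Indices 134 through 339: 206 terms.

206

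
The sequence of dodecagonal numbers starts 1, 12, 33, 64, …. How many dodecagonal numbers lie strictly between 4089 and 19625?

34

The n-th dodecagonal number is n(5n−4).
Smallest index with value > 4089: n = 30 (giving 4380).
Largest index with value < 19625: n = 63 (giving 19593).
Indices 30 through 63: 34 terms.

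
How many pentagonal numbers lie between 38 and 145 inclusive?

The n-th pentagonal number is n(3n−1)/2.
Smallest index with value ≥ 38: n = 6 (giving 51).
Largest index with value ≤ 145: n = 10 (giving 145).
Indices 6 through 10: 5 terms.

5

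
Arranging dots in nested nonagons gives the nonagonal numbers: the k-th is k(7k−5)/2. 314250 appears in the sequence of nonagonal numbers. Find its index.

300

Set n(7n−5)/2 = 314250, giving 7n² − 5n − 628500 = 0.
The discriminant is 25 + 56·314250 = 17598025, and √17598025 = 4195.
So n = (5 + 4195) / 14 = 4200/14 = 300.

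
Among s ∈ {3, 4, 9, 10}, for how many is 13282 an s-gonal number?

s = 3: P(3, 162) = 13203 and P(3, 163) = 13366; 13282 is not s-gonal.
s = 4: P(4, 115) = 13225 and P(4, 116) = 13456; 13282 is not s-gonal.
s = 9: P(9, 61) = 12871 and P(9, 62) = 13299; 13282 is not s-gonal.
s = 10: P(10, 58) = 13282. ✓
Hits: s ∈ {10} → 1.

1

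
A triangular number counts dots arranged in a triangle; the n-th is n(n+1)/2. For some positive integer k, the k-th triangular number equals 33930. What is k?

260

Set n(n+1)/2 = 33930, giving n² + n − 67860 = 0.
The discriminant is 1 + 8·33930 = 271441, and √271441 = 521.
So n = (-1 + 521) / 2 = 520/2 = 260.
Check: 260·261/2 = 33930. ✓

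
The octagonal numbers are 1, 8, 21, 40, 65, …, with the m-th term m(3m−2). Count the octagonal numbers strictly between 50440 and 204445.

The n-th octagonal number is n(3n−2).
Smallest index with value > 50440: n = 131 (giving 51221).
Largest index with value < 204445: n = 261 (giving 203841).
Indices 131 through 261: 131 terms.

131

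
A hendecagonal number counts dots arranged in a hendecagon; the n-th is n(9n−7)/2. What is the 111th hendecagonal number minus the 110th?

Consecutive hendecagonal numbers differ by 9n − 8: here 9·111 − 8 = 991.

991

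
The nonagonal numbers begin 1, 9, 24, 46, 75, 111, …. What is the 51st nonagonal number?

8976

51·(7·51 − 5)/2 = 51·352/2 = 51·176 = 8976.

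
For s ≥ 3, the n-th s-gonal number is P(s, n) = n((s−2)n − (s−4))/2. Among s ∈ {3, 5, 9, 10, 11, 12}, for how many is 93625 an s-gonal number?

1

s = 3: P(3, 432) = 93528 and P(3, 433) = 93961; 93625 is not s-gonal.
s = 5: P(5, 250) = 93625. ✓
s = 9: P(9, 163) = 92584 and P(9, 164) = 93726; 93625 is not s-gonal.
s = 10: P(10, 153) = 93177 and P(10, 154) = 94402; 93625 is not s-gonal.
s = 11: P(11, 144) = 92808 and P(11, 145) = 94105; 93625 is not s-gonal.
s = 12: P(12, 137) = 93297 and P(12, 138) = 94668; 93625 is not s-gonal.
Hits: s ∈ {5} → 1.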